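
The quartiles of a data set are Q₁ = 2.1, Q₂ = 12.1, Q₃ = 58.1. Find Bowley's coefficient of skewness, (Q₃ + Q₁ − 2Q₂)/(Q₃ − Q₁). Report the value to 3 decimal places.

numerator: Q₃ + Q₁ − 2Q₂ = 58.1 + 2.1 − 2×12.1 = 36.0000
denominator: Q₃ − Q₁ = 58.1 − 2.1 = 56.0000
Bowley skewness = 36.0000 / 56.0000 ≈ 0.643

0.643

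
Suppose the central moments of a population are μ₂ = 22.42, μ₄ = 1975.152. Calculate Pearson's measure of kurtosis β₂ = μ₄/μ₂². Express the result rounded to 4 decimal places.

3.9294

μ₂² = 22.42² = 502.65640
μ₄/μ₂² = 1975.152 / 502.65640 = 3.92943
β₂ ≈ 3.9294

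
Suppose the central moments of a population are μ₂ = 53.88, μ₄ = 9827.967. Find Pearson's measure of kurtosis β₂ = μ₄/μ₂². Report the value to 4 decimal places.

3.3854

μ₂² = 53.88² = 2903.05440
μ₄/μ₂² = 9827.967 / 2903.05440 = 3.38539
β₂ ≈ 3.3854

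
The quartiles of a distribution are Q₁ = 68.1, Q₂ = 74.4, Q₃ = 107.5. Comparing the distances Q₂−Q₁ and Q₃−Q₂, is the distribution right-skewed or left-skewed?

right-skewed

Q₂ − Q₁ = 6.3;  Q₃ − Q₂ = 33.1
Q₃ − Q₂ > Q₂ − Q₁ ⇒ the upper half is more spread out ⇒ right-skewed.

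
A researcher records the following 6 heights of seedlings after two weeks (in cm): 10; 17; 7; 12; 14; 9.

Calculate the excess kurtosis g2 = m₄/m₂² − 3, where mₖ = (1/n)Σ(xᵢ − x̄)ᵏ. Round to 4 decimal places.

x̄ = 11.5000
Σ(xᵢ − x̄)² = 65.5000 ⇒ m₂ = 10.91667
Σ(xᵢ − x̄)⁴ = 1408.3750 ⇒ m₄ = 234.72917
m₂² = 119.17361
g2 = m₄/m₂² − 3 = 1.96964 − 3 ≈ -1.0304

-1.0304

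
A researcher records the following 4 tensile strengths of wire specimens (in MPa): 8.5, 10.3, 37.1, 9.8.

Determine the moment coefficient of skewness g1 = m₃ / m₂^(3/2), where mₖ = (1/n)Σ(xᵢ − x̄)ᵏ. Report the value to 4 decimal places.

1.1442

x̄ = (8.5 + 10.3 + 37.1 + 9.8) / 4 = 16.4250
deviations (xᵢ − x̄): -7.9250, -6.1250, 20.6750, -6.6250
Σ(xᵢ − x̄)² = 571.6675 ⇒ m₂ = 571.6675/4 = 142.91688
Σ(xᵢ − x̄)³ = 7819.3519 ⇒ m₃ = 7819.3519/4 = 1954.83797
m₂^(3/2) = 142.91688^(1.5) = 1708.54046
g1 = m₃ / m₂^(3/2) = 1954.83797 / 1708.54046 ≈ 1.1442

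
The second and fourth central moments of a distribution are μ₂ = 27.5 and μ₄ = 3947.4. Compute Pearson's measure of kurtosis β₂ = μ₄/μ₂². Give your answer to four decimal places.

μ₂² = 27.5² = 756.25000
μ₄/μ₂² = 3947.4 / 756.25000 = 5.21970
β₂ ≈ 5.2197

5.2197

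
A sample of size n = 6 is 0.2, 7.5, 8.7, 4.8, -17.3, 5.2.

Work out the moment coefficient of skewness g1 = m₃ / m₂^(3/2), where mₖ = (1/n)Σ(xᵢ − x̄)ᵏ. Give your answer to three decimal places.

-1.452

x̄ = (0.2 + 7.5 + 8.7 + 4.8 - 17.3 + 5.2) / 6 = 1.5167
deviations (xᵢ − x̄): -1.3167, 5.9833, 7.1833, 3.2833, -18.8167, 3.6833
Σ(xᵢ − x̄)² = 467.5483 ⇒ m₂ = 467.5483/6 = 77.92472
Σ(xᵢ − x̄)³ = -5994.4084 ⇒ m₃ = -5994.4084/6 = -999.06807
m₂^(3/2) = 77.92472^(1.5) = 687.88034
g1 = m₃ / m₂^(3/2) = -999.06807 / 687.88034 ≈ -1.452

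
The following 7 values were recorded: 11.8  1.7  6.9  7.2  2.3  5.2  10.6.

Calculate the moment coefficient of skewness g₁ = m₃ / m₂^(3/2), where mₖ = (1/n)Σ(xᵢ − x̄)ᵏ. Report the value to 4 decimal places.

x̄ = (11.8 + 1.7 + 6.9 + 7.2 + 2.3 + 5.2 + 10.6) / 7 = 6.5286
deviations (xᵢ − x̄): 5.2714, -4.8286, 0.3714, 0.6714, -4.2286, -1.3286, 4.0714
Σ(xᵢ − x̄)² = 87.9143 ⇒ m₂ = 87.9143/7 = 12.55918
Σ(xᵢ − x̄)³ = 23.7923 ⇒ m₃ = 23.7923/7 = 3.39890
m₂^(3/2) = 12.55918^(1.5) = 44.50841
g₁ = m₃ / m₂^(3/2) = 3.39890 / 44.50841 ≈ 0.0764

0.0764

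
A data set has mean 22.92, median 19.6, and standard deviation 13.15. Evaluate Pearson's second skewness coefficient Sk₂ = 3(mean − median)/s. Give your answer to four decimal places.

0.7574

Sk₂ = 3(22.92 − 19.6) / 13.15 = 3 × 3.3200 / 13.15
    = 9.9600 / 13.15 ≈ 0.7574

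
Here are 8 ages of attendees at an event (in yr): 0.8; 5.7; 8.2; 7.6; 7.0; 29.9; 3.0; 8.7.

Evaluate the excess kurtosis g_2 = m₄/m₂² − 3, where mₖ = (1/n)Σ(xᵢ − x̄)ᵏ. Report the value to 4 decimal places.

2.1842

x̄ = 8.8625
Σ(xᵢ − x̄)² = 557.4788 ⇒ m₂ = 69.68484
Σ(xᵢ − x̄)⁴ = 201395.4002 ⇒ m₄ = 25174.42503
m₂² = 4855.97745
g_2 = m₄/m₂² − 3 = 5.18421 − 3 ≈ 2.1842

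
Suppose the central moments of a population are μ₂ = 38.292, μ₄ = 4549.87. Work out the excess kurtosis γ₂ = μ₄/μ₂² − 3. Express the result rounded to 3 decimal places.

μ₂² = 38.292² = 1466.27726
μ₄/μ₂² = 4549.87 / 1466.27726 = 3.10301
γ₂ = 3.10301 − 3 ≈ 0.103

0.103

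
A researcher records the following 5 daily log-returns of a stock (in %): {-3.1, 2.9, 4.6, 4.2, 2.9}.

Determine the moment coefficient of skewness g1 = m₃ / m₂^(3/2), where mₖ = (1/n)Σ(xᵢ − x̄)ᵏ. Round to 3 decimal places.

-1.278

x̄ = (-3.1 + 2.9 + 4.6 + 4.2 + 2.9) / 5 = 2.3000
deviations (xᵢ − x̄): -5.4000, 0.6000, 2.3000, 1.9000, 0.6000
Σ(xᵢ − x̄)² = 38.7800 ⇒ m₂ = 38.7800/5 = 7.75600
Σ(xᵢ − x̄)³ = -138.0060 ⇒ m₃ = -138.0060/5 = -27.60120
m₂^(3/2) = 7.75600^(1.5) = 21.60015
g1 = m₃ / m₂^(3/2) = -27.60120 / 21.60015 ≈ -1.278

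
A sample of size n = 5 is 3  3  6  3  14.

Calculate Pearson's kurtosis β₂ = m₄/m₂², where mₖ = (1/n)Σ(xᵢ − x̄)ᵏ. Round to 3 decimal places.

2.854

x̄ = 5.8000
Σ(xᵢ − x̄)² = 90.8000 ⇒ m₂ = 18.16000
Σ(xᵢ − x̄)⁴ = 4705.6160 ⇒ m₄ = 941.12320
m₂² = 329.78560
β₂ = m₄/m₂² = 941.12320 / 329.78560 ≈ 2.854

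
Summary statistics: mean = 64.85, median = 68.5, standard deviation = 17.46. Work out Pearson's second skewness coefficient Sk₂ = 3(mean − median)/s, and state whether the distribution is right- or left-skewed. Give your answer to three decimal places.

-0.627, left-skewed

Sk₂ = 3(64.85 − 68.5) / 17.46 = 3 × -3.6500 / 17.46
    = -10.9500 / 17.46 ≈ -0.627
Sk₂ < 0 ⇒ mean < median ⇒ left-skewed (negative skew).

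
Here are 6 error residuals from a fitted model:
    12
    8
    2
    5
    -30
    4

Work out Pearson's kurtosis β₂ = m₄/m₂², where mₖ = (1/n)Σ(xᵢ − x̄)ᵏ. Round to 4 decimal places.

3.8478

x̄ = 0.1667
Σ(xᵢ − x̄)² = 1152.8333 ⇒ m₂ = 192.13889
Σ(xᵢ − x̄)⁴ = 852296.4861 ⇒ m₄ = 142049.41435
m₂² = 36917.35262
β₂ = m₄/m₂² = 142049.41435 / 36917.35262 ≈ 3.8478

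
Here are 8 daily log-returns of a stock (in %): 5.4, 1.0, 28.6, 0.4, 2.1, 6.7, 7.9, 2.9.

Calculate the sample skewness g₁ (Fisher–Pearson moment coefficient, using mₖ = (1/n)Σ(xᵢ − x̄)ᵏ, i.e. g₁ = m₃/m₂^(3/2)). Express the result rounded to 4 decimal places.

x̄ = (5.4 + 1.0 + 28.6 + 0.4 + 2.1 + 6.7 + 7.9 + 2.9) / 8 = 6.8750
deviations (xᵢ − x̄): -1.4750, -5.8750, 21.7250, -6.4750, -4.7750, -0.1750, 1.0250, -3.9750
Σ(xᵢ − x̄)² = 590.2750 ⇒ m₂ = 590.2750/8 = 73.78438
Σ(xᵢ − x̄)³ = 9605.6048 ⇒ m₃ = 9605.6048/8 = 1200.70059
m₂^(3/2) = 73.78438^(1.5) = 633.79178
g₁ = m₃ / m₂^(3/2) = 1200.70059 / 633.79178 ≈ 1.8945

1.8945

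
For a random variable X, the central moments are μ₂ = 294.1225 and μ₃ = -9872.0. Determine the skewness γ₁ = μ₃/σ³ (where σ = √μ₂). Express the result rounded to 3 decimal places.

σ = √μ₂ = √294.1225 = 17.15000
σ³ = μ₂^(3/2) = 5044.20088
γ₁ = μ₃/σ³ = -9872.0 / 5044.20088 ≈ -1.957

-1.957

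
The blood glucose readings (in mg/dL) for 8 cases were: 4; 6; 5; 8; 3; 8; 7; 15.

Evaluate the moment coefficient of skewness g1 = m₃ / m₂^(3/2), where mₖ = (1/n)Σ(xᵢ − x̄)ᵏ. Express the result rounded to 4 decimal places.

1.2449

x̄ = (4 + 6 + 5 + 8 + 3 + 8 + 7 + 15) / 8 = 7.0000
deviations (xᵢ − x̄): -3.0000, -1.0000, -2.0000, 1.0000, -4.0000, 1.0000, 0.0000, 8.0000
Σ(xᵢ − x̄)² = 96.0000 ⇒ m₂ = 96.0000/8 = 12.00000
Σ(xᵢ − x̄)³ = 414.0000 ⇒ m₃ = 414.0000/8 = 51.75000
m₂^(3/2) = 12.00000^(1.5) = 41.56922
g1 = m₃ / m₂^(3/2) = 51.75000 / 41.56922 ≈ 1.2449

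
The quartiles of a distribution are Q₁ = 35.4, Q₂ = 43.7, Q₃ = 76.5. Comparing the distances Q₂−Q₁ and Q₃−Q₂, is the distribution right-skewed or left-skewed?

right-skewed

Q₂ − Q₁ = 8.3;  Q₃ − Q₂ = 32.8
Q₃ − Q₂ > Q₂ − Q₁ ⇒ the upper half is more spread out ⇒ right-skewed.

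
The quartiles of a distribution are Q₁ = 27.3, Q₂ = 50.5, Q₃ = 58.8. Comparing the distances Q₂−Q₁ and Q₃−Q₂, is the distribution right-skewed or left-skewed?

left-skewed

Q₂ − Q₁ = 23.2;  Q₃ − Q₂ = 8.3
Q₂ − Q₁ > Q₃ − Q₂ ⇒ the lower half is more spread out ⇒ left-skewed.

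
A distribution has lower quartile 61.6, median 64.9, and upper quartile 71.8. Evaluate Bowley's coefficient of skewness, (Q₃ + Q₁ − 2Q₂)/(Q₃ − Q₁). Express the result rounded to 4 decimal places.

numerator: Q₃ + Q₁ − 2Q₂ = 71.8 + 61.6 − 2×64.9 = 3.6000
denominator: Q₃ − Q₁ = 71.8 − 61.6 = 10.2000
Bowley skewness = 3.6000 / 10.2000 ≈ 0.3529

0.3529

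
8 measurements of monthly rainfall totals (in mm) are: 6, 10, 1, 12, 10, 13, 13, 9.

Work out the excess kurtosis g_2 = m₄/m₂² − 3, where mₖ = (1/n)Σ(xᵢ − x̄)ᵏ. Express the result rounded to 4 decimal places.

0.1168

x̄ = 9.2500
Σ(xᵢ − x̄)² = 115.5000 ⇒ m₂ = 14.43750
Σ(xᵢ − x̄)⁴ = 5197.4063 ⇒ m₄ = 649.67578
m₂² = 208.44141
g_2 = m₄/m₂² − 3 = 3.11683 − 3 ≈ 0.1168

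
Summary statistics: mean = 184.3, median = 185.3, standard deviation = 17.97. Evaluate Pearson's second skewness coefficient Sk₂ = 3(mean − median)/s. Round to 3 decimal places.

Sk₂ = 3(184.3 − 185.3) / 17.97 = 3 × -1.0000 / 17.97
    = -3.0000 / 17.97 ≈ -0.167

-0.167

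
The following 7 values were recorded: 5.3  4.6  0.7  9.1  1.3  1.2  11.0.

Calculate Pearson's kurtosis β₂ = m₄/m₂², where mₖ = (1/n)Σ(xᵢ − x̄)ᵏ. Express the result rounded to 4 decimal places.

x̄ = 4.7429
Σ(xᵢ − x̄)² = 99.2171 ⇒ m₂ = 14.17388
Σ(xᵢ − x̄)⁴ = 2458.5792 ⇒ m₄ = 351.22560
m₂² = 200.89880
β₂ = m₄/m₂² = 351.22560 / 200.89880 ≈ 1.7483

1.7483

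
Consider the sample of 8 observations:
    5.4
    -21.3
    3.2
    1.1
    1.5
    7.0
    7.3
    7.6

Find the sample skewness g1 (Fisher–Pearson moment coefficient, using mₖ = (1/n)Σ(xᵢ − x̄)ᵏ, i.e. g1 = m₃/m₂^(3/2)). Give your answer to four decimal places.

-1.9518

x̄ = (5.4 - 21.3 + 3.2 + 1.1 + 1.5 + 7.0 + 7.3 + 7.6) / 8 = 1.4750
deviations (xᵢ − x̄): 3.9250, -22.7750, 1.7250, -0.3750, 0.0250, 5.5250, 5.8250, 6.1250
Σ(xᵢ − x̄)² = 639.1950 ⇒ m₂ = 639.1950/8 = 79.89938
Σ(xᵢ − x̄)³ = -11151.7763 ⇒ m₃ = -11151.7763/8 = -1393.97203
m₂^(3/2) = 79.89938^(1.5) = 714.19215
g1 = m₃ / m₂^(3/2) = -1393.97203 / 714.19215 ≈ -1.9518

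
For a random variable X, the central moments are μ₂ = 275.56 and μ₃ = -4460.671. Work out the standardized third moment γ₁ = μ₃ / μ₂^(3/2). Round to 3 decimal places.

-0.975

σ = √μ₂ = √275.56 = 16.60000
σ³ = μ₂^(3/2) = 4574.29600
γ₁ = μ₃/σ³ = -4460.671 / 4574.29600 ≈ -0.975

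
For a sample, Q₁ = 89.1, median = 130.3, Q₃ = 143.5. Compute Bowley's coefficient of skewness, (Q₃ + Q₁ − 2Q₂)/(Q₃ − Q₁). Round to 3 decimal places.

-0.515

numerator: Q₃ + Q₁ − 2Q₂ = 143.5 + 89.1 − 2×130.3 = -28.0000
denominator: Q₃ − Q₁ = 143.5 − 89.1 = 54.4000
Bowley skewness = -28.0000 / 54.4000 ≈ -0.515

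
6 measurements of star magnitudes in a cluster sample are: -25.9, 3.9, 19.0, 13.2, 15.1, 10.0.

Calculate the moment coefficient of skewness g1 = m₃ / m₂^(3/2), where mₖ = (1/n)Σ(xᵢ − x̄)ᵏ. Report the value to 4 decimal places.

-1.4263

x̄ = (-25.9 + 3.9 + 19.0 + 13.2 + 15.1 + 10.0) / 6 = 5.8833
deviations (xᵢ − x̄): -31.7833, -1.9833, 13.1167, 7.3167, 9.2167, 4.1167
Σ(xᵢ − x̄)² = 1341.5883 ⇒ m₂ = 1341.5883/6 = 223.59806
Σ(xᵢ − x̄)³ = -28613.6356 ⇒ m₃ = -28613.6356/6 = -4768.93926
m₂^(3/2) = 223.59806^(1.5) = 3343.50544
g1 = m₃ / m₂^(3/2) = -4768.93926 / 3343.50544 ≈ -1.4263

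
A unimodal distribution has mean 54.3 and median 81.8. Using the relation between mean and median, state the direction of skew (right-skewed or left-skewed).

mean − median = 54.3 − 81.8 = -27.5
mean < median ⇒ the longer tail is on the left ⇒ left-skewed (negatively skewed).

left-skewed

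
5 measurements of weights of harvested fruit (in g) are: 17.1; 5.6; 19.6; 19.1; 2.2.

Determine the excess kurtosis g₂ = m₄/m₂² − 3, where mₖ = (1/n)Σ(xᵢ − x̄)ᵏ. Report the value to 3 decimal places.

-1.677

x̄ = 12.7200
Σ(xᵢ − x̄)² = 268.5880 ⇒ m₂ = 53.71760
Σ(xᵢ − x̄)⁴ = 19083.2944 ⇒ m₄ = 3816.65889
m₂² = 2885.58055
g₂ = m₄/m₂² − 3 = 1.32267 − 3 ≈ -1.677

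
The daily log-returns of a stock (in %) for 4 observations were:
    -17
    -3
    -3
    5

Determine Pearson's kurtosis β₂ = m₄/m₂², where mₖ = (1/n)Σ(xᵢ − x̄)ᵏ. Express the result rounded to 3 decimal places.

x̄ = -4.5000
Σ(xᵢ − x̄)² = 251.0000 ⇒ m₂ = 62.75000
Σ(xᵢ − x̄)⁴ = 32569.2500 ⇒ m₄ = 8142.31250
m₂² = 3937.56250
β₂ = m₄/m₂² = 8142.31250 / 3937.56250 ≈ 2.068

2.068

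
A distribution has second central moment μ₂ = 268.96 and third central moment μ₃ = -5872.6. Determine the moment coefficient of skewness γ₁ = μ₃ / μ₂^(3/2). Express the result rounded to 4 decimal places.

σ = √μ₂ = √268.96 = 16.40000
σ³ = μ₂^(3/2) = 4410.94400
γ₁ = μ₃/σ³ = -5872.6 / 4410.94400 ≈ -1.3314

-1.3314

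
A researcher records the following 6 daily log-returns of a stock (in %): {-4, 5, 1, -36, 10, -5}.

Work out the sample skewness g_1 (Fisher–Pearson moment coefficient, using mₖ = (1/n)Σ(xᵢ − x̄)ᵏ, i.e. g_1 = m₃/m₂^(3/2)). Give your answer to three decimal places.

x̄ = (-4 + 5 + 1 - 36 + 10 - 5) / 6 = -4.8333
deviations (xᵢ − x̄): 0.8333, 9.8333, 5.8333, -31.1667, 14.8333, -0.1667
Σ(xᵢ − x̄)² = 1322.8333 ⇒ m₂ = 1322.8333/6 = 220.47222
Σ(xᵢ − x̄)³ = -25860.4444 ⇒ m₃ = -25860.4444/6 = -4310.07407
m₂^(3/2) = 220.47222^(1.5) = 3273.63925
g_1 = m₃ / m₂^(3/2) = -4310.07407 / 3273.63925 ≈ -1.317

-1.317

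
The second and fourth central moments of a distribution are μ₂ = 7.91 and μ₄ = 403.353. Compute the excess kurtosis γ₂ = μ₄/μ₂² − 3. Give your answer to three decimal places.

3.447

μ₂² = 7.91² = 62.56810
μ₄/μ₂² = 403.353 / 62.56810 = 6.44662
γ₂ = 6.44662 − 3 ≈ 3.447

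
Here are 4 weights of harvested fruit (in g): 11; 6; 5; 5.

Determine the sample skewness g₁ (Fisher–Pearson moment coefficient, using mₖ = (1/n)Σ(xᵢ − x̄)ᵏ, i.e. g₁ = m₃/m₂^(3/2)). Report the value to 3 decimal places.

1.066

x̄ = (11 + 6 + 5 + 5) / 4 = 6.7500
deviations (xᵢ − x̄): 4.2500, -0.7500, -1.7500, -1.7500
Σ(xᵢ − x̄)² = 24.7500 ⇒ m₂ = 24.7500/4 = 6.18750
Σ(xᵢ − x̄)³ = 65.6250 ⇒ m₃ = 65.6250/4 = 16.40625
m₂^(3/2) = 6.18750^(1.5) = 15.39121
g₁ = m₃ / m₂^(3/2) = 16.40625 / 15.39121 ≈ 1.066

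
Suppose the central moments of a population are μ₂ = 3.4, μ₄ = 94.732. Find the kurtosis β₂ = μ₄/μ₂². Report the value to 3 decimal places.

8.195

μ₂² = 3.4² = 11.56000
μ₄/μ₂² = 94.732 / 11.56000 = 8.19481
β₂ ≈ 8.195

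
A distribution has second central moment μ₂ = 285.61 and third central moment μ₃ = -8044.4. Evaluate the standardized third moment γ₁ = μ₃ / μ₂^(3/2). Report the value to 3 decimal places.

-1.667

σ = √μ₂ = √285.61 = 16.90000
σ³ = μ₂^(3/2) = 4826.80900
γ₁ = μ₃/σ³ = -8044.4 / 4826.80900 ≈ -1.667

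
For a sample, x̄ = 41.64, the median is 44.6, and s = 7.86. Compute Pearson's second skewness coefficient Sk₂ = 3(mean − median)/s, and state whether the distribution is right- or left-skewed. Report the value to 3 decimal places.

Sk₂ = 3(41.64 − 44.6) / 7.86 = 3 × -2.9600 / 7.86
    = -8.8800 / 7.86 ≈ -1.130
Sk₂ < 0 ⇒ mean < median ⇒ left-skewed (negative skew).

-1.130, left-skewed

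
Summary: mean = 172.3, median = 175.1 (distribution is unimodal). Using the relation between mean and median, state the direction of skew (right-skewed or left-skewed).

mean − median = 172.3 − 175.1 = -2.8
mean < median ⇒ the longer tail is on the left ⇒ left-skewed (negatively skewed).

left-skewed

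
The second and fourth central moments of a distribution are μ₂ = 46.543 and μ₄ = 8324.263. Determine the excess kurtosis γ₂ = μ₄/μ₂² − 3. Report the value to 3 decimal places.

0.843

μ₂² = 46.543² = 2166.25085
μ₄/μ₂² = 8324.263 / 2166.25085 = 3.84271
γ₂ = 3.84271 − 3 ≈ 0.843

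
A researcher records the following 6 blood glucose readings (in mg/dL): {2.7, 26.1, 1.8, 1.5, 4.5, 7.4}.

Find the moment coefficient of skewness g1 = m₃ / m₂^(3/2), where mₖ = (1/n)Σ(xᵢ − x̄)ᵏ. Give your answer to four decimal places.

x̄ = (2.7 + 26.1 + 1.8 + 1.5 + 4.5 + 7.4) / 6 = 7.3333
deviations (xᵢ − x̄): -4.6333, 18.7667, -5.5333, -5.8333, -2.8333, 0.0667
Σ(xᵢ − x̄)² = 446.3333 ⇒ m₂ = 446.3333/6 = 74.38889
Σ(xᵢ − x̄)³ = 6119.2644 ⇒ m₃ = 6119.2644/6 = 1019.87741
m₂^(3/2) = 74.38889^(1.5) = 641.59668
g1 = m₃ / m₂^(3/2) = 1019.87741 / 641.59668 ≈ 1.5896

1.5896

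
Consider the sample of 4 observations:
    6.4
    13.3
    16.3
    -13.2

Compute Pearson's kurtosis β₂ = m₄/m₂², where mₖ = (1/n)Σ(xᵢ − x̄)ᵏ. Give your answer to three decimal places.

x̄ = 5.7000
Σ(xᵢ − x̄)² = 527.8200 ⇒ m₂ = 131.95500
Σ(xᵢ − x̄)⁴ = 143560.2114 ⇒ m₄ = 35890.05285
m₂² = 17412.12202
β₂ = m₄/m₂² = 35890.05285 / 17412.12202 ≈ 2.061

2.061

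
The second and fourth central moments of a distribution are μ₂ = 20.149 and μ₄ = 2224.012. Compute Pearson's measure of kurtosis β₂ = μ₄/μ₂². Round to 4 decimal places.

μ₂² = 20.149² = 405.98220
μ₄/μ₂² = 2224.012 / 405.98220 = 5.47810
β₂ ≈ 5.4781

5.4781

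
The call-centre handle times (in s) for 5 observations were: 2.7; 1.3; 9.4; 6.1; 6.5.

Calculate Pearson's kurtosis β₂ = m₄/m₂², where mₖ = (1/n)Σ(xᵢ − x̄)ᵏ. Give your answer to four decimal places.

x̄ = 5.2000
Σ(xᵢ − x̄)² = 41.6000 ⇒ m₂ = 8.32000
Σ(xᵢ − x̄)⁴ = 585.0884 ⇒ m₄ = 117.01768
m₂² = 69.22240
β₂ = m₄/m₂² = 117.01768 / 69.22240 ≈ 1.6905

1.6905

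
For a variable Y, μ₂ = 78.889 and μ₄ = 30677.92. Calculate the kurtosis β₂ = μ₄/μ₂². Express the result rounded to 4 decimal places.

4.9294

μ₂² = 78.889² = 6223.47432
μ₄/μ₂² = 30677.92 / 6223.47432 = 4.92939
β₂ ≈ 4.9294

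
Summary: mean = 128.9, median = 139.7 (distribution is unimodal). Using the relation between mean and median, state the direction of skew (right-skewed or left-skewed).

mean − median = 128.9 − 139.7 = -10.8
mean < median ⇒ the longer tail is on the left ⇒ left-skewed (negatively skewed).

left-skewed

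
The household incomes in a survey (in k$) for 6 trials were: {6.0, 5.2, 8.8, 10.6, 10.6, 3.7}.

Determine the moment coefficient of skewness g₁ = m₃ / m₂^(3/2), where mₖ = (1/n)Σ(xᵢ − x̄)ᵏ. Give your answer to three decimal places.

-0.057

x̄ = (6.0 + 5.2 + 8.8 + 10.6 + 10.6 + 3.7) / 6 = 7.4833
deviations (xᵢ − x̄): -1.4833, -2.2833, 1.3167, 3.1167, 3.1167, -3.7833
Σ(xᵢ − x̄)² = 42.8883 ⇒ m₂ = 42.8883/6 = 7.14806
Σ(xᵢ − x̄)³ = -6.4906 ⇒ m₃ = -6.4906/6 = -1.08176
m₂^(3/2) = 7.14806^(1.5) = 19.11093
g₁ = m₃ / m₂^(3/2) = -1.08176 / 19.11093 ≈ -0.057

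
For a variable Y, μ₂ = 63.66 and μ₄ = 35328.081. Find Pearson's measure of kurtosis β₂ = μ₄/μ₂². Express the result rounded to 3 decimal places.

8.717

μ₂² = 63.66² = 4052.59560
μ₄/μ₂² = 35328.081 / 4052.59560 = 8.71740
β₂ ≈ 8.717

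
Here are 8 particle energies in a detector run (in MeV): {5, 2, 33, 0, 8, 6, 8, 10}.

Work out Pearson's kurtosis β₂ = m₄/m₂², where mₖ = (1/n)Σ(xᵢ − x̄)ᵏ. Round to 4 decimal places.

5.0647

x̄ = 9.0000
Σ(xᵢ − x̄)² = 734.0000 ⇒ m₂ = 91.75000
Σ(xᵢ − x̄)⁴ = 341078.0000 ⇒ m₄ = 42634.75000
m₂² = 8418.06250
β₂ = m₄/m₂² = 42634.75000 / 8418.06250 ≈ 5.0647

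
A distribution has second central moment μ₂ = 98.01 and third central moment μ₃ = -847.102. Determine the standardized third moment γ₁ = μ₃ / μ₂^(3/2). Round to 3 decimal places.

σ = √μ₂ = √98.01 = 9.90000
σ³ = μ₂^(3/2) = 970.29900
γ₁ = μ₃/σ³ = -847.102 / 970.29900 ≈ -0.873

-0.873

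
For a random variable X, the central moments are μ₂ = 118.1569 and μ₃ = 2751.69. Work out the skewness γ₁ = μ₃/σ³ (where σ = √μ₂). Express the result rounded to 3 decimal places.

2.142

σ = √μ₂ = √118.1569 = 10.87000
σ³ = μ₂^(3/2) = 1284.36550
γ₁ = μ₃/σ³ = 2751.69 / 1284.36550 ≈ 2.142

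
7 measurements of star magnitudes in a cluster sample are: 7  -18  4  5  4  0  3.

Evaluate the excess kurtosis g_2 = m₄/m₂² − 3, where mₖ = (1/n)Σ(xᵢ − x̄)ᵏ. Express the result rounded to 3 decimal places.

x̄ = 0.7143
Σ(xᵢ − x̄)² = 435.4286 ⇒ m₂ = 62.20408
Σ(xᵢ − x̄)⁴ = 124816.2682 ⇒ m₄ = 17830.89546
m₂² = 3869.34777
g_2 = m₄/m₂² − 3 = 4.60824 − 3 ≈ 1.608

1.608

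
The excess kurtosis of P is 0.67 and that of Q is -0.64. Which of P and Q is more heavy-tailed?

P

Higher excess kurtosis ⇒ heavier tails relative to the normal distribution.
0.67 vs -0.64: the larger is 0.67, so P has heavier tails. (P is leptokurtic — heavier-than-normal tails; the other is platykurtic.)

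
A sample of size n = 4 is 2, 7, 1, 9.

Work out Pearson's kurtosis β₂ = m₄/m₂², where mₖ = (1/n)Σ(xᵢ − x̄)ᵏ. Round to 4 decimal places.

1.2121

x̄ = 4.7500
Σ(xᵢ − x̄)² = 44.7500 ⇒ m₂ = 11.18750
Σ(xᵢ − x̄)⁴ = 606.8281 ⇒ m₄ = 151.70703
m₂² = 125.16016
β₂ = m₄/m₂² = 151.70703 / 125.16016 ≈ 1.2121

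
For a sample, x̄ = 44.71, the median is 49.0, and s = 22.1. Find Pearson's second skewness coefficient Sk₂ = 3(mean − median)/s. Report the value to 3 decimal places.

-0.582

Sk₂ = 3(44.71 − 49.0) / 22.1 = 3 × -4.2900 / 22.1
    = -12.8700 / 22.1 ≈ -0.582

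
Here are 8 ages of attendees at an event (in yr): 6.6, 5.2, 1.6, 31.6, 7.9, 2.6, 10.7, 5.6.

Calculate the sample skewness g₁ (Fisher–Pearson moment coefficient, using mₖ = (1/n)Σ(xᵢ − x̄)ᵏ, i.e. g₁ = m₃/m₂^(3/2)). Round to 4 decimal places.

1.8798

x̄ = (6.6 + 5.2 + 1.6 + 31.6 + 7.9 + 2.6 + 10.7 + 5.6) / 8 = 8.9750
deviations (xᵢ − x̄): -2.3750, -3.7750, -7.3750, 22.6250, -1.0750, -6.3750, 1.7250, -3.3750
Σ(xᵢ − x̄)² = 642.3350 ⇒ m₂ = 642.3350/8 = 80.29188
Σ(xᵢ − x̄)³ = 10819.5653 ⇒ m₃ = 10819.5653/8 = 1352.44566
m₂^(3/2) = 80.29188^(1.5) = 719.46124
g₁ = m₃ / m₂^(3/2) = 1352.44566 / 719.46124 ≈ 1.8798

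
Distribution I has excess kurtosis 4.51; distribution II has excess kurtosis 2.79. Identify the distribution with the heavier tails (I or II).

Higher excess kurtosis ⇒ heavier tails relative to the normal distribution.
4.51 vs 2.79: the larger is 4.51, so I has heavier tails.

I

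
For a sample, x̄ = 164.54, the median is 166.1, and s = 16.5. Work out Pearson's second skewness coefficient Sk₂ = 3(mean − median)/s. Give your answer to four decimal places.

-0.2836

Sk₂ = 3(164.54 − 166.1) / 16.5 = 3 × -1.5600 / 16.5
    = -4.6800 / 16.5 ≈ -0.2836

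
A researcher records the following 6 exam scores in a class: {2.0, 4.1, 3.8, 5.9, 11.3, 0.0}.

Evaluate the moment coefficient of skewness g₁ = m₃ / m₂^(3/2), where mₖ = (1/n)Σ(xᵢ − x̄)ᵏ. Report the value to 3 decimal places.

0.772

x̄ = (2.0 + 4.1 + 3.8 + 5.9 + 11.3 + 0.0) / 6 = 4.5167
deviations (xᵢ − x̄): -2.5167, -0.4167, -0.7167, 1.3833, 6.7833, -4.5167
Σ(xᵢ − x̄)² = 75.3483 ⇒ m₂ = 75.3483/6 = 12.55806
Σ(xᵢ − x̄)³ = 206.2516 ⇒ m₃ = 206.2516/6 = 34.37526
m₂^(3/2) = 12.55806^(1.5) = 44.50242
g₁ = m₃ / m₂^(3/2) = 34.37526 / 44.50242 ≈ 0.772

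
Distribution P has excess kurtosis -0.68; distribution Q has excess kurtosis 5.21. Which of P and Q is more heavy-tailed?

Higher excess kurtosis ⇒ heavier tails relative to the normal distribution.
-0.68 vs 5.21: the larger is 5.21, so Q has heavier tails. (Q is leptokurtic — heavier-than-normal tails; the other is platykurtic.)

Q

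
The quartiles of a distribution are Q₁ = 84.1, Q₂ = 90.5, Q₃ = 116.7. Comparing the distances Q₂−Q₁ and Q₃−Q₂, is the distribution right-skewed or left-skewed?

Q₂ − Q₁ = 6.4;  Q₃ − Q₂ = 26.2
Q₃ − Q₂ > Q₂ − Q₁ ⇒ the upper half is more spread out ⇒ right-skewed.

right-skewed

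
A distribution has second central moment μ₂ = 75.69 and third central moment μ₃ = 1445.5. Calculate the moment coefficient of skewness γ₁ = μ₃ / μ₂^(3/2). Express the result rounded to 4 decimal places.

2.1951

σ = √μ₂ = √75.69 = 8.70000
σ³ = μ₂^(3/2) = 658.50300
γ₁ = μ₃/σ³ = 1445.5 / 658.50300 ≈ 2.1951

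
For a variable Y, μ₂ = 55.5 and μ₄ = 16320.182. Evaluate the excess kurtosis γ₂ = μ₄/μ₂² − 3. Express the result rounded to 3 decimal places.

2.298

μ₂² = 55.5² = 3080.25000
μ₄/μ₂² = 16320.182 / 3080.25000 = 5.29833
γ₂ = 5.29833 − 3 ≈ 2.298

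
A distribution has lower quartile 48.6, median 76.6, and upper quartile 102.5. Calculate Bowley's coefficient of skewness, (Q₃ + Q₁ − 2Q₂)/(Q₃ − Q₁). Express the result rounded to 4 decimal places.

-0.0390

numerator: Q₃ + Q₁ − 2Q₂ = 102.5 + 48.6 − 2×76.6 = -2.1000
denominator: Q₃ − Q₁ = 102.5 − 48.6 = 53.9000
Bowley skewness = -2.1000 / 53.9000 ≈ -0.0390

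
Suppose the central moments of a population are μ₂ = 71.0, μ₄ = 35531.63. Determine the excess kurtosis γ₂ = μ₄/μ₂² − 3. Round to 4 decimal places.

μ₂² = 71.0² = 5041.00000
μ₄/μ₂² = 35531.63 / 5041.00000 = 7.04853
γ₂ = 7.04853 − 3 ≈ 4.0485

4.0485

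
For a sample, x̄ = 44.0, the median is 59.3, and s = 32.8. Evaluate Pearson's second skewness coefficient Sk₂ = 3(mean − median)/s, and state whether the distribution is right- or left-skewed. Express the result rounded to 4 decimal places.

Sk₂ = 3(44.0 − 59.3) / 32.8 = 3 × -15.3000 / 32.8
    = -45.9000 / 32.8 ≈ -1.3994
Sk₂ < 0 ⇒ mean < median ⇒ left-skewed (negative skew).

-1.3994, left-skewed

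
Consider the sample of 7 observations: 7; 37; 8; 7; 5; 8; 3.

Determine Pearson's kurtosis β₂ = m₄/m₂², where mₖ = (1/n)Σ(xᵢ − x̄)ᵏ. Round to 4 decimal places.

x̄ = 10.7143
Σ(xᵢ − x̄)² = 825.4286 ⇒ m₂ = 117.91837
Σ(xᵢ − x̄)⁴ = 482493.2886 ⇒ m₄ = 68927.61266
m₂² = 13904.74136
β₂ = m₄/m₂² = 68927.61266 / 13904.74136 ≈ 4.9571

4.9571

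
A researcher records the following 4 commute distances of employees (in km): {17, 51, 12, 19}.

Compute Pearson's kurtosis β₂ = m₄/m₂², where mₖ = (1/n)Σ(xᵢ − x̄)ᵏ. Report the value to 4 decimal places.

2.2674

x̄ = 24.7500
Σ(xᵢ − x̄)² = 944.7500 ⇒ m₂ = 236.18750
Σ(xᵢ − x̄)⁴ = 505934.3281 ⇒ m₄ = 126483.58203
m₂² = 55784.53516
β₂ = m₄/m₂² = 126483.58203 / 55784.53516 ≈ 2.2674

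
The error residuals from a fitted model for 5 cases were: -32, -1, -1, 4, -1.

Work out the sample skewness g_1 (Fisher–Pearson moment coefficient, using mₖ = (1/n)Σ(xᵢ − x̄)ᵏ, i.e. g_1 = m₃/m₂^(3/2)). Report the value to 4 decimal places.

x̄ = (-32 - 1 - 1 + 4 - 1) / 5 = -6.2000
deviations (xᵢ − x̄): -25.8000, 5.2000, 5.2000, 10.2000, 5.2000
Σ(xᵢ − x̄)² = 850.8000 ⇒ m₂ = 850.8000/5 = 170.16000
Σ(xᵢ − x̄)³ = -15690.4800 ⇒ m₃ = -15690.4800/5 = -3138.09600
m₂^(3/2) = 170.16000^(1.5) = 2219.65877
g_1 = m₃ / m₂^(3/2) = -3138.09600 / 2219.65877 ≈ -1.4138

-1.4138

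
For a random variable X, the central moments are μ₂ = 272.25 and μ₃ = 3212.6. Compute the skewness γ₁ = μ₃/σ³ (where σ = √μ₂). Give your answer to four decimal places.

σ = √μ₂ = √272.25 = 16.50000
σ³ = μ₂^(3/2) = 4492.12500
γ₁ = μ₃/σ³ = 3212.6 / 4492.12500 ≈ 0.7152

0.7152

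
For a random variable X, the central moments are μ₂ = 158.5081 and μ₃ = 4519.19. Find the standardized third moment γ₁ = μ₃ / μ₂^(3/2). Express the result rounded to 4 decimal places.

σ = √μ₂ = √158.5081 = 12.59000
σ³ = μ₂^(3/2) = 1995.61698
γ₁ = μ₃/σ³ = 4519.19 / 1995.61698 ≈ 2.2646

2.2646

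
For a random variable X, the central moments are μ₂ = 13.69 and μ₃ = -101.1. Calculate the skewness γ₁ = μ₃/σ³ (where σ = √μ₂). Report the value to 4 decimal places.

-1.9959

σ = √μ₂ = √13.69 = 3.70000
σ³ = μ₂^(3/2) = 50.65300
γ₁ = μ₃/σ³ = -101.1 / 50.65300 ≈ -1.9959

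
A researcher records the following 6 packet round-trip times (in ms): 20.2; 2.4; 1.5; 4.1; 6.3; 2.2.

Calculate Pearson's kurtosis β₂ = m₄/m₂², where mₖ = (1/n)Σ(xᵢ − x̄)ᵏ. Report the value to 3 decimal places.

3.774

x̄ = 6.1167
Σ(xᵢ − x̄)² = 252.9083 ⇒ m₂ = 42.15139
Σ(xᵢ − x̄)⁴ = 40235.8169 ⇒ m₄ = 6705.96949
m₂² = 1776.73959
β₂ = m₄/m₂² = 6705.96949 / 1776.73959 ≈ 3.774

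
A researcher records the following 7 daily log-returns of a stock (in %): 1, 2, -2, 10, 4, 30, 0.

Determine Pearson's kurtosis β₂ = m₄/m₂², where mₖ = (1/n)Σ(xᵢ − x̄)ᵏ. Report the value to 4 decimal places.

4.0984

x̄ = 6.4286
Σ(xᵢ − x̄)² = 735.7143 ⇒ m₂ = 105.10204
Σ(xᵢ − x̄)⁴ = 316910.2099 ⇒ m₄ = 45272.88713
m₂² = 11046.43898
β₂ = m₄/m₂² = 45272.88713 / 11046.43898 ≈ 4.0984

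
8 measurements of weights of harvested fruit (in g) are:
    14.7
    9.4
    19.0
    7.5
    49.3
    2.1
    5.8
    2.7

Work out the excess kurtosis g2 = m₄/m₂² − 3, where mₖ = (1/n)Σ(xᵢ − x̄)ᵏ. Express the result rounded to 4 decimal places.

1.6597

x̄ = 13.8125
Σ(xᵢ − x̄)² = 1671.2488 ⇒ m₂ = 208.90609
Σ(xᵢ − x̄)⁴ = 1626875.9420 ⇒ m₄ = 203359.49276
m₂² = 43641.75601
g2 = m₄/m₂² − 3 = 4.65975 − 3 ≈ 1.6597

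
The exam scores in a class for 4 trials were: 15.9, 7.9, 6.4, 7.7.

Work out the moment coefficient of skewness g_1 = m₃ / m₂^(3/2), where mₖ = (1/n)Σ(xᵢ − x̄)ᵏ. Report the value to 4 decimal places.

1.0711

x̄ = (15.9 + 7.9 + 6.4 + 7.7) / 4 = 9.4750
deviations (xᵢ − x̄): 6.4250, -1.5750, -3.0750, -1.7750
Σ(xᵢ − x̄)² = 56.3675 ⇒ m₂ = 56.3675/4 = 14.09188
Σ(xᵢ − x̄)³ = 226.6526 ⇒ m₃ = 226.6526/4 = 56.66316
m₂^(3/2) = 14.09188^(1.5) = 52.89970
g_1 = m₃ / m₂^(3/2) = 56.66316 / 52.89970 ≈ 1.0711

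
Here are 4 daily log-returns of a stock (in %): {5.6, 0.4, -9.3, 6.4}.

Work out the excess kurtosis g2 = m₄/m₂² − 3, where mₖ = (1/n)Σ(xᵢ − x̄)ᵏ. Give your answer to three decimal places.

-1.067

x̄ = 0.7750
Σ(xᵢ − x̄)² = 156.5675 ⇒ m₂ = 39.14188
Σ(xᵢ − x̄)⁴ = 11846.5283 ⇒ m₄ = 2961.63208
m₂² = 1532.08638
g2 = m₄/m₂² − 3 = 1.93307 − 3 ≈ -1.067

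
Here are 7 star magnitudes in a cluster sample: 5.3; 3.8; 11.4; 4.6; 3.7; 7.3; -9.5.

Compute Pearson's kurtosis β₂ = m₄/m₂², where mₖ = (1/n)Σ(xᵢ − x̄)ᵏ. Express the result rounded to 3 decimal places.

3.902

x̄ = 3.8000
Σ(xᵢ − x̄)² = 249.8000 ⇒ m₂ = 35.68571
Σ(xᵢ − x̄)⁴ = 34781.8244 ⇒ m₄ = 4968.83206
m₂² = 1273.47020
β₂ = m₄/m₂² = 4968.83206 / 1273.47020 ≈ 3.902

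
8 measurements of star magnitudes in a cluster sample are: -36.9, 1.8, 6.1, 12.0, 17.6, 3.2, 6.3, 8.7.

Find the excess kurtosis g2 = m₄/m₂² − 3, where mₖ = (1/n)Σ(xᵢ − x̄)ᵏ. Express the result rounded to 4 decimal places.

2.1973

x̄ = 2.3500
Σ(xᵢ − x̄)² = 1937.2600 ⇒ m₂ = 242.15750
Σ(xᵢ − x̄)⁴ = 2438157.6423 ⇒ m₄ = 304769.70528
m₂² = 58640.25481
g2 = m₄/m₂² − 3 = 5.19728 − 3 ≈ 2.1973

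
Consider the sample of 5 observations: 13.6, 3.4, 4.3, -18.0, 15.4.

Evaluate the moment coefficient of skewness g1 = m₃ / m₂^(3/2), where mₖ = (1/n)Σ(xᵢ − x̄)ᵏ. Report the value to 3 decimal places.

x̄ = (13.6 + 3.4 + 4.3 - 18.0 + 15.4) / 5 = 3.7400
deviations (xᵢ − x̄): 9.8600, -0.3400, 0.5600, -21.7400, 11.6600
Σ(xᵢ − x̄)² = 706.2320 ⇒ m₂ = 706.2320/5 = 141.24640
Σ(xᵢ − x̄)³ = -7730.9602 ⇒ m₃ = -7730.9602/5 = -1546.19203
m₂^(3/2) = 141.24640^(1.5) = 1678.67291
g1 = m₃ / m₂^(3/2) = -1546.19203 / 1678.67291 ≈ -0.921

-0.921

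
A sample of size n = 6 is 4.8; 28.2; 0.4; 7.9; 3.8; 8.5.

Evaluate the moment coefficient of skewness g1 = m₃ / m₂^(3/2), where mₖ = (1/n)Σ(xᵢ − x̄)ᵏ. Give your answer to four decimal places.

1.4337

x̄ = (4.8 + 28.2 + 0.4 + 7.9 + 3.8 + 8.5) / 6 = 8.9333
deviations (xᵢ − x̄): -4.1333, 19.2667, -8.5333, -1.0333, -5.1333, -0.4333
Σ(xᵢ − x̄)² = 488.7133 ⇒ m₂ = 488.7133/6 = 81.45222
Σ(xᵢ − x̄)³ = 6323.4244 ⇒ m₃ = 6323.4244/6 = 1053.90407
m₂^(3/2) = 81.45222^(1.5) = 735.11351
g1 = m₃ / m₂^(3/2) = 1053.90407 / 735.11351 ≈ 1.4337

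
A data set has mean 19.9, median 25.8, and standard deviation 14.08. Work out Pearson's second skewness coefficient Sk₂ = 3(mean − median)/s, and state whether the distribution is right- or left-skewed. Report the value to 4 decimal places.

-1.2571, left-skewed

Sk₂ = 3(19.9 − 25.8) / 14.08 = 3 × -5.9000 / 14.08
    = -17.7000 / 14.08 ≈ -1.2571
Sk₂ < 0 ⇒ mean < median ⇒ left-skewed (negative skew).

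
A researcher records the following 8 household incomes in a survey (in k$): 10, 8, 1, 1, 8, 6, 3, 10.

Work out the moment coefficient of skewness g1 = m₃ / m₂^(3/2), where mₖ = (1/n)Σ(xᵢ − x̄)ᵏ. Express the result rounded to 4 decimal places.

x̄ = (10 + 8 + 1 + 1 + 8 + 6 + 3 + 10) / 8 = 5.8750
deviations (xᵢ − x̄): 4.1250, 2.1250, -4.8750, -4.8750, 2.1250, 0.1250, -2.8750, 4.1250
Σ(xᵢ − x̄)² = 98.8750 ⇒ m₂ = 98.8750/8 = 12.35938
Σ(xᵢ − x̄)³ = -95.9063 ⇒ m₃ = -95.9063/8 = -11.98828
m₂^(3/2) = 12.35938^(1.5) = 43.45050
g1 = m₃ / m₂^(3/2) = -11.98828 / 43.45050 ≈ -0.2759

-0.2759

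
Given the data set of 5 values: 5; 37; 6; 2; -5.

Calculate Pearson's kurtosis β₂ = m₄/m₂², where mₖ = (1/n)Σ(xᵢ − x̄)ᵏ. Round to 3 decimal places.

2.952

x̄ = 9.0000
Σ(xᵢ − x̄)² = 1054.0000 ⇒ m₂ = 210.80000
Σ(xᵢ − x̄)⁴ = 655810.0000 ⇒ m₄ = 131162.00000
m₂² = 44436.64000
β₂ = m₄/m₂² = 131162.00000 / 44436.64000 ≈ 2.952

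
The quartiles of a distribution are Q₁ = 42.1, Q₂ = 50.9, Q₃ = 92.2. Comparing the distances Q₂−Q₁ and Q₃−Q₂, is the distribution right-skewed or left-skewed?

right-skewed

Q₂ − Q₁ = 8.8;  Q₃ − Q₂ = 41.3
Q₃ − Q₂ > Q₂ − Q₁ ⇒ the upper half is more spread out ⇒ right-skewed.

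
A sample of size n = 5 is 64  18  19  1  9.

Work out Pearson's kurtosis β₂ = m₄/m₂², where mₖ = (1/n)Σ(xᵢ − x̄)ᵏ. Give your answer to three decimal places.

x̄ = 22.2000
Σ(xᵢ − x̄)² = 2398.8000 ⇒ m₂ = 479.76000
Σ(xᵢ − x̄)⁴ = 3285619.5360 ⇒ m₄ = 657123.90720
m₂² = 230169.65760
β₂ = m₄/m₂² = 657123.90720 / 230169.65760 ≈ 2.855

2.855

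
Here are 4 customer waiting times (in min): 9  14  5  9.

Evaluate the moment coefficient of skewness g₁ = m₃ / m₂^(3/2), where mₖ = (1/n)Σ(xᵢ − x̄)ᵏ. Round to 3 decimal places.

0.234

x̄ = (9 + 14 + 5 + 9) / 4 = 9.2500
deviations (xᵢ − x̄): -0.2500, 4.7500, -4.2500, -0.2500
Σ(xᵢ − x̄)² = 40.7500 ⇒ m₂ = 40.7500/4 = 10.18750
Σ(xᵢ − x̄)³ = 30.3750 ⇒ m₃ = 30.3750/4 = 7.59375
m₂^(3/2) = 10.18750^(1.5) = 32.51632
g₁ = m₃ / m₂^(3/2) = 7.59375 / 32.51632 ≈ 0.234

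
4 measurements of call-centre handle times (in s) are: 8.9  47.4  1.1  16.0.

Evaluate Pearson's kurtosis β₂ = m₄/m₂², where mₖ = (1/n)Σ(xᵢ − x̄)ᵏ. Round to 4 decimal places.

2.1165

x̄ = 18.3500
Σ(xᵢ − x̄)² = 1236.2900 ⇒ m₂ = 309.07250
Σ(xᵢ − x̄)⁴ = 808720.3054 ⇒ m₄ = 202180.07636
m₂² = 95525.81026
β₂ = m₄/m₂² = 202180.07636 / 95525.81026 ≈ 2.1165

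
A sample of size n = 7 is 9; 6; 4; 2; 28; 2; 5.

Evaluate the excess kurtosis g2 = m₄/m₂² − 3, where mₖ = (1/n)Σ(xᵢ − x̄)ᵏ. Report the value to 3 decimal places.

x̄ = 8.0000
Σ(xᵢ − x̄)² = 502.0000 ⇒ m₂ = 71.71429
Σ(xᵢ − x̄)⁴ = 162946.0000 ⇒ m₄ = 23278.00000
m₂² = 5142.93878
g2 = m₄/m₂² − 3 = 4.52621 − 3 ≈ 1.526

1.526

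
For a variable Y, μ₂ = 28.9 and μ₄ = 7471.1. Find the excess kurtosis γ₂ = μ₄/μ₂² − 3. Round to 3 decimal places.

μ₂² = 28.9² = 835.21000
μ₄/μ₂² = 7471.1 / 835.21000 = 8.94518
γ₂ = 8.94518 − 3 ≈ 5.945

5.945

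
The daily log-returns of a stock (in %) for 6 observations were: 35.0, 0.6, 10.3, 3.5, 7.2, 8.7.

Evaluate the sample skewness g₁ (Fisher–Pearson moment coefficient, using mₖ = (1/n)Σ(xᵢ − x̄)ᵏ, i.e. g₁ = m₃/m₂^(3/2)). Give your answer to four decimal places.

1.4570

x̄ = (35.0 + 0.6 + 10.3 + 3.5 + 7.2 + 8.7) / 6 = 10.8833
deviations (xᵢ − x̄): 24.1167, -10.2833, -0.5833, -7.3833, -3.6833, -2.1833
Σ(xᵢ − x̄)² = 760.5483 ⇒ m₂ = 760.5483/6 = 126.75806
Σ(xᵢ − x̄)³ = 12476.0804 ⇒ m₃ = 12476.0804/6 = 2079.34674
m₂^(3/2) = 126.75806^(1.5) = 1427.12940
g₁ = m₃ / m₂^(3/2) = 2079.34674 / 1427.12940 ≈ 1.4570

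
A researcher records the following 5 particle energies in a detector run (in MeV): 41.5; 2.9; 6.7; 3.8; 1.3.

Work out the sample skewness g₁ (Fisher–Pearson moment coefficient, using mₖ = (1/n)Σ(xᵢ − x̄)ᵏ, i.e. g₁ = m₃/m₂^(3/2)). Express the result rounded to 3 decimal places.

1.451

x̄ = (41.5 + 2.9 + 6.7 + 3.8 + 1.3) / 5 = 11.2400
deviations (xᵢ − x̄): 30.2600, -8.3400, -4.5400, -7.4400, -9.9400
Σ(xᵢ − x̄)² = 1159.9920 ⇒ m₂ = 1159.9920/5 = 231.99840
Σ(xᵢ − x̄)³ = 25640.4926 ⇒ m₃ = 25640.4926/5 = 5128.09853
m₂^(3/2) = 231.99840^(1.5) = 3533.68217
g₁ = m₃ / m₂^(3/2) = 5128.09853 / 3533.68217 ≈ 1.451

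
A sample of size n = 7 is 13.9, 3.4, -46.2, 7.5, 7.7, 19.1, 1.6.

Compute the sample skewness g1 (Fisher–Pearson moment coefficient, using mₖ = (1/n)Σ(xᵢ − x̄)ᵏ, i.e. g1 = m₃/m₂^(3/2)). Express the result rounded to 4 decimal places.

-1.7091

x̄ = (13.9 + 3.4 - 46.2 + 7.5 + 7.7 + 19.1 + 1.6) / 7 = 1.0000
deviations (xᵢ − x̄): 12.9000, 2.4000, -47.2000, 6.5000, 6.7000, 18.1000, 0.6000
Σ(xᵢ − x̄)² = 2815.1200 ⇒ m₂ = 2815.1200/7 = 402.16000
Σ(xᵢ − x̄)³ = -96488.1900 ⇒ m₃ = -96488.1900/7 = -13784.02714
m₂^(3/2) = 402.16000^(1.5) = 8064.88740
g1 = m₃ / m₂^(3/2) = -13784.02714 / 8064.88740 ≈ -1.7091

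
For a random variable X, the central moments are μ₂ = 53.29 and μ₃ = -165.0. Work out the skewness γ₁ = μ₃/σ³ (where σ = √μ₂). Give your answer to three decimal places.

-0.424

σ = √μ₂ = √53.29 = 7.30000
σ³ = μ₂^(3/2) = 389.01700
γ₁ = μ₃/σ³ = -165.0 / 389.01700 ≈ -0.424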